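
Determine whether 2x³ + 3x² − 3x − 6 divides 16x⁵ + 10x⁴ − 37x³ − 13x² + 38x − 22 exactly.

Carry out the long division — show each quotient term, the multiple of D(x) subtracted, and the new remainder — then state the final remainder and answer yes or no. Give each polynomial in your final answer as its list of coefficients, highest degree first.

Step 1: lead(16x⁵ + 10x⁴ − 37x³ − 13x² + 38x − 22) ÷ lead(D) = 16x⁵ ÷ 2x³ = 8x². Subtract (8x²)·D = 16x⁵ + 24x⁴ − 24x³ − 48x². Remainder: −14x⁴ − 13x³ + 35x² + 38x − 22.
Step 2: lead(−14x⁴ − 13x³ + 35x² + 38x − 22) ÷ lead(D) = −14x⁴ ÷ 2x³ = −7x. Subtract (−7x)·D = −14x⁴ − 21x³ + 21x² + 42x. Remainder: 8x³ + 14x² − 4x − 22.
Step 3: lead(8x³ + 14x² − 4x − 22) ÷ lead(D) = 8x³ ÷ 2x³ = 4. Subtract (4)·D = 8x³ + 12x² − 12x − 24. Remainder: 2x² + 8x + 2.

R = [2, 8, 2], so D(x) is not a factor of P(x). no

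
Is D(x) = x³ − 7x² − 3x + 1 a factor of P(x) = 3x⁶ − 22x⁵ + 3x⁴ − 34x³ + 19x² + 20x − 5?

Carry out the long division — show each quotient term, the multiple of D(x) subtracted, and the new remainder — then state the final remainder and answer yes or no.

Step 1: lead(3x⁶ − 22x⁵ + 3x⁴ − 34x³ + 19x² + 20x − 5) ÷ lead(D) = 3x⁶ ÷ x³ = 3x³. Subtract (3x³)·D = 3x⁶ − 21x⁵ − 9x⁴ + 3x³. Remainder: −x⁵ + 12x⁴ − 37x³ + 19x² + 20x − 5.
Step 2: lead(−x⁵ + 12x⁴ − 37x³ + 19x² + 20x − 5) ÷ lead(D) = −x⁵ ÷ x³ = −x². Subtract (−x²)·D = −x⁵ + 7x⁴ + 3x³ − x². Remainder: 5x⁴ − 40x³ + 20x² + 20x − 5.
Step 3: lead(5x⁴ − 40x³ + 20x² + 20x − 5) ÷ lead(D) = 5x⁴ ÷ x³ = 5x. Subtract (5x)·D = 5x⁴ − 35x³ − 15x² + 5x. Remainder: −5x³ + 35x² + 15x − 5.
Step 4: lead(−5x³ + 35x² + 15x − 5) ÷ lead(D) = −5x³ ÷ x³ = −5. Subtract (−5)·D = −5x³ + 35x² + 15x − 5. Remainder: 0.

R(x) = 0, so D(x) is a factor of P(x). yes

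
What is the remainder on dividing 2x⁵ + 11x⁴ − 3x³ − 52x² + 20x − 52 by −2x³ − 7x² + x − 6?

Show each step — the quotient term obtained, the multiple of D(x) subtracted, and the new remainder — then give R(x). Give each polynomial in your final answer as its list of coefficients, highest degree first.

R = [-4]

Step 1: lead(2x⁵ + 11x⁴ − 3x³ − 52x² + 20x − 52) ÷ lead(D) = 2x⁵ ÷ −2x³ = −x². Subtract (−x²)·D = 2x⁵ + 7x⁴ − x³ + 6x². Remainder: 4x⁴ − 2x³ − 58x² + 20x − 52.
Step 2: lead(4x⁴ − 2x³ − 58x² + 20x − 52) ÷ lead(D) = 4x⁴ ÷ −2x³ = −2x. Subtract (−2x)·D = 4x⁴ + 14x³ − 2x² + 12x. Remainder: −16x³ − 56x² + 8x − 52.
Step 3: lead(−16x³ − 56x² + 8x − 52) ÷ lead(D) = −16x³ ÷ −2x³ = 8. Subtract (8)·D = −16x³ − 56x² + 8x − 48. Remainder: −4.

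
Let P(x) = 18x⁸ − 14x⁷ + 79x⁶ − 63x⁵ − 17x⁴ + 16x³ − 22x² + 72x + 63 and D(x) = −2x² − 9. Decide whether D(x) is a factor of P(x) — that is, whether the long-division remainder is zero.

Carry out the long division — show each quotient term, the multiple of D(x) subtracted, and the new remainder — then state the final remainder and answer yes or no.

Step 1: lead(18x⁸ − 14x⁷ + 79x⁶ − 63x⁵ − 17x⁴ + 16x³ − 22x² + 72x + 63) ÷ lead(D) = 18x⁸ ÷ −2x² = −9x⁶. Subtract (−9x⁶)·D = 18x⁸ + 81x⁶. Remainder: −14x⁷ − 2x⁶ − 63x⁵ − 17x⁴ + 16x³ − 22x² + 72x + 63.
Step 2: lead(−14x⁷ − 2x⁶ − 63x⁵ − 17x⁴ + 16x³ − 22x² + 72x + 63) ÷ lead(D) = −14x⁷ ÷ −2x² = 7x⁵. Subtract (7x⁵)·D = −14x⁷ − 63x⁵. Remainder: −2x⁶ − 17x⁴ + 16x³ − 22x² + 72x + 63.
Step 3: lead(−2x⁶ − 17x⁴ + 16x³ − 22x² + 72x + 63) ÷ lead(D) = −2x⁶ ÷ −2x² = x⁴. Subtract (x⁴)·D = −2x⁶ − 9x⁴. Remainder: −8x⁴ + 16x³ − 22x² + 72x + 63.
Step 4: lead(−8x⁴ + 16x³ − 22x² + 72x + 63) ÷ lead(D) = −8x⁴ ÷ −2x² = 4x². Subtract (4x²)·D = −8x⁴ − 36x². Remainder: 16x³ + 14x² + 72x + 63.
Step 5: lead(16x³ + 14x² + 72x + 63) ÷ lead(D) = 16x³ ÷ −2x² = −8x. Subtract (−8x)·D = 16x³ + 72x. Remainder: 14x² + 63.
Step 6: lead(14x² + 63) ÷ lead(D) = 14x² ÷ −2x² = −7. Subtract (−7)·D = 14x² + 63. Remainder: 0.

R(x) = 0, so D(x) is a factor of P(x). yes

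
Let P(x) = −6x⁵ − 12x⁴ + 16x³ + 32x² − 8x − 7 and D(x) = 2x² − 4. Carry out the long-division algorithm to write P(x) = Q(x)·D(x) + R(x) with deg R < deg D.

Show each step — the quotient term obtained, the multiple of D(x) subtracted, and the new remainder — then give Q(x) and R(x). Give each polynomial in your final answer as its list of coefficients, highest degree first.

Step 1: lead(−6x⁵ − 12x⁴ + 16x³ + 32x² − 8x − 7) ÷ lead(D) = −6x⁵ ÷ 2x² = −3x³. Subtract (−3x³)·D = −6x⁵ + 12x³. Remainder: −12x⁴ + 4x³ + 32x² − 8x − 7.
Step 2: lead(−12x⁴ + 4x³ + 32x² − 8x − 7) ÷ lead(D) = −12x⁴ ÷ 2x² = −6x². Subtract (−6x²)·D = −12x⁴ + 24x². Remainder: 4x³ + 8x² − 8x − 7.
Step 3: lead(4x³ + 8x² − 8x − 7) ÷ lead(D) = 4x³ ÷ 2x² = 2x. Subtract (2x)·D = 4x³ − 8x. Remainder: 8x² − 7.
Step 4: lead(8x² − 7) ÷ lead(D) = 8x² ÷ 2x² = 4. Subtract (4)·D = 8x² − 16. Remainder: 9.

Q = [-3, -6, 2, 4]; R = [9]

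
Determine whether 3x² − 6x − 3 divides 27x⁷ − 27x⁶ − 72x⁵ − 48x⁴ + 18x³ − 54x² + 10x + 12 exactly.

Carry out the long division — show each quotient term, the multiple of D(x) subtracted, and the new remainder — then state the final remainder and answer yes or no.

R(x) = x − 3, so D(x) is not a factor of P(x). no

Step 1: lead(27x⁷ − 27x⁶ − 72x⁵ − 48x⁴ + 18x³ − 54x² + 10x + 12) ÷ lead(D) = 27x⁷ ÷ 3x² = 9x⁵. Subtract (9x⁵)·D = 27x⁷ − 54x⁶ − 27x⁵. Remainder: 27x⁶ − 45x⁵ − 48x⁴ + 18x³ − 54x² + 10x + 12.
Step 2: lead(27x⁶ − 45x⁵ − 48x⁴ + 18x³ − 54x² + 10x + 12) ÷ lead(D) = 27x⁶ ÷ 3x² = 9x⁴. Subtract (9x⁴)·D = 27x⁶ − 54x⁵ − 27x⁴. Remainder: 9x⁵ − 21x⁴ + 18x³ − 54x² + 10x + 12.
Step 3: lead(9x⁵ − 21x⁴ + 18x³ − 54x² + 10x + 12) ÷ lead(D) = 9x⁵ ÷ 3x² = 3x³. Subtract (3x³)·D = 9x⁵ − 18x⁴ − 9x³. Remainder: −3x⁴ + 27x³ − 54x² + 10x + 12.
Step 4: lead(−3x⁴ + 27x³ − 54x² + 10x + 12) ÷ lead(D) = −3x⁴ ÷ 3x² = −x². Subtract (−x²)·D = −3x⁴ + 6x³ + 3x². Remainder: 21x³ − 57x² + 10x + 12.
Step 5: lead(21x³ − 57x² + 10x + 12) ÷ lead(D) = 21x³ ÷ 3x² = 7x. Subtract (7x)·D = 21x³ − 42x² − 21x. Remainder: −15x² + 31x + 12.
Step 6: lead(−15x² + 31x + 12) ÷ lead(D) = −15x² ÷ 3x² = −5. Subtract (−5)·D = −15x² + 30x + 15. Remainder: x − 3.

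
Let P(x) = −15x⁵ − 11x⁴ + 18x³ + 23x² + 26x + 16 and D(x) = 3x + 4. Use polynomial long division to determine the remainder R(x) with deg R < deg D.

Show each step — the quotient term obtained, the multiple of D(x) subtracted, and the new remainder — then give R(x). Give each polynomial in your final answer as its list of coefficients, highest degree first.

R = [8]

Step 1: lead(−15x⁵ − 11x⁴ + 18x³ + 23x² + 26x + 16) ÷ lead(D) = −15x⁵ ÷ 3x = −5x⁴. Subtract (−5x⁴)·D = −15x⁵ − 20x⁴. Remainder: 9x⁴ + 18x³ + 23x² + 26x + 16.
Step 2: lead(9x⁴ + 18x³ + 23x² + 26x + 16) ÷ lead(D) = 9x⁴ ÷ 3x = 3x³. Subtract (3x³)·D = 9x⁴ + 12x³. Remainder: 6x³ + 23x² + 26x + 16.
Step 3: lead(6x³ + 23x² + 26x + 16) ÷ lead(D) = 6x³ ÷ 3x = 2x². Subtract (2x²)·D = 6x³ + 8x². Remainder: 15x² + 26x + 16.
Step 4: lead(15x² + 26x + 16) ÷ lead(D) = 15x² ÷ 3x = 5x. Subtract (5x)·D = 15x² + 20x. Remainder: 6x + 16.
Step 5: lead(6x + 16) ÷ lead(D) = 6x ÷ 3x = 2. Subtract (2)·D = 6x + 8. Remainder: 8.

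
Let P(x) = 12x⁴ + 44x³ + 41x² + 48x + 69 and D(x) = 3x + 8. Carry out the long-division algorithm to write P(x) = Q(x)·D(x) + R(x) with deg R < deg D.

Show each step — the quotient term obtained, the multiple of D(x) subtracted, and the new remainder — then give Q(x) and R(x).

Q(x) = 4x³ + 4x² + 3x + 8; R(x) = 5

Step 1: lead(12x⁴ + 44x³ + 41x² + 48x + 69) ÷ lead(D) = 12x⁴ ÷ 3x = 4x³. Subtract (4x³)·D = 12x⁴ + 32x³. Remainder: 12x³ + 41x² + 48x + 69.
Step 2: lead(12x³ + 41x² + 48x + 69) ÷ lead(D) = 12x³ ÷ 3x = 4x². Subtract (4x²)·D = 12x³ + 32x². Remainder: 9x² + 48x + 69.
Step 3: lead(9x² + 48x + 69) ÷ lead(D) = 9x² ÷ 3x = 3x. Subtract (3x)·D = 9x² + 24x. Remainder: 24x + 69.
Step 4: lead(24x + 69) ÷ lead(D) = 24x ÷ 3x = 8. Subtract (8)·D = 24x + 64. Remainder: 5.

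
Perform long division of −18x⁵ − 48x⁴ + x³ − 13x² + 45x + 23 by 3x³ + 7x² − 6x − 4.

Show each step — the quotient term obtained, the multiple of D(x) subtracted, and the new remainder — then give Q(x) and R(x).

Step 1: lead(−18x⁵ − 48x⁴ + x³ − 13x² + 45x + 23) ÷ lead(D) = −18x⁵ ÷ 3x³ = −6x². Subtract (−6x²)·D = −18x⁵ − 42x⁴ + 36x³ + 24x². Remainder: −6x⁴ − 35x³ − 37x² + 45x + 23.
Step 2: lead(−6x⁴ − 35x³ − 37x² + 45x + 23) ÷ lead(D) = −6x⁴ ÷ 3x³ = −2x. Subtract (−2x)·D = −6x⁴ − 14x³ + 12x² + 8x. Remainder: −21x³ − 49x² + 37x + 23.
Step 3: lead(−21x³ − 49x² + 37x + 23) ÷ lead(D) = −21x³ ÷ 3x³ = −7. Subtract (−7)·D = −21x³ − 49x² + 42x + 28. Remainder: −5x − 5.

Q(x) = −6x² − 2x − 7; R(x) = −5x − 5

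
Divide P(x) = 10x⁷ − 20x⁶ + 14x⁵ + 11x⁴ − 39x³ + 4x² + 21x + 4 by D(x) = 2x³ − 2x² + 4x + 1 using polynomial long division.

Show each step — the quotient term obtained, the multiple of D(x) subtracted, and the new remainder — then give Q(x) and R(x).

Step 1: lead(10x⁷ − 20x⁶ + 14x⁵ + 11x⁴ − 39x³ + 4x² + 21x + 4) ÷ lead(D) = 10x⁷ ÷ 2x³ = 5x⁴. Subtract (5x⁴)·D = 10x⁷ − 10x⁶ + 20x⁵ + 5x⁴. Remainder: −10x⁶ − 6x⁵ + 6x⁴ − 39x³ + 4x² + 21x + 4.
Step 2: lead(−10x⁶ − 6x⁵ + 6x⁴ − 39x³ + 4x² + 21x + 4) ÷ lead(D) = −10x⁶ ÷ 2x³ = −5x³. Subtract (−5x³)·D = −10x⁶ + 10x⁵ − 20x⁴ − 5x³. Remainder: −16x⁵ + 26x⁴ − 34x³ + 4x² + 21x + 4.
Step 3: lead(−16x⁵ + 26x⁴ − 34x³ + 4x² + 21x + 4) ÷ lead(D) = −16x⁵ ÷ 2x³ = −8x². Subtract (−8x²)·D = −16x⁵ + 16x⁴ − 32x³ − 8x². Remainder: 10x⁴ − 2x³ + 12x² + 21x + 4.
Step 4: lead(10x⁴ − 2x³ + 12x² + 21x + 4) ÷ lead(D) = 10x⁴ ÷ 2x³ = 5x. Subtract (5x)·D = 10x⁴ − 10x³ + 20x² + 5x. Remainder: 8x³ − 8x² + 16x + 4.
Step 5: lead(8x³ − 8x² + 16x + 4) ÷ lead(D) = 8x³ ÷ 2x³ = 4. Subtract (4)·D = 8x³ − 8x² + 16x + 4. Remainder: 0.

Q(x) = 5x⁴ − 5x³ − 8x² + 5x + 4; R(x) = 0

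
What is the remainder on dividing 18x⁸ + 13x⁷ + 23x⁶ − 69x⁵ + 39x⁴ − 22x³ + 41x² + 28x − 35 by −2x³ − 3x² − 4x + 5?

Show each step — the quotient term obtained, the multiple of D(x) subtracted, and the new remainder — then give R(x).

Step 1: lead(18x⁸ + 13x⁷ + 23x⁶ − 69x⁵ + 39x⁴ − 22x³ + 41x² + 28x − 35) ÷ lead(D) = 18x⁸ ÷ −2x³ = −9x⁵. Subtract (−9x⁵)·D = 18x⁸ + 27x⁷ + 36x⁶ − 45x⁵. Remainder: −14x⁷ − 13x⁶ − 24x⁵ + 39x⁴ − 22x³ + 41x² + 28x − 35.
Step 2: lead(−14x⁷ − 13x⁶ − 24x⁵ + 39x⁴ − 22x³ + 41x² + 28x − 35) ÷ lead(D) = −14x⁷ ÷ −2x³ = 7x⁴. Subtract (7x⁴)·D = −14x⁷ − 21x⁶ − 28x⁵ + 35x⁴. Remainder: 8x⁶ + 4x⁵ + 4x⁴ − 22x³ + 41x² + 28x − 35.
Step 3: lead(8x⁶ + 4x⁵ + 4x⁴ − 22x³ + 41x² + 28x − 35) ÷ lead(D) = 8x⁶ ÷ −2x³ = −4x³. Subtract (−4x³)·D = 8x⁶ + 12x⁵ + 16x⁴ − 20x³. Remainder: −8x⁵ − 12x⁴ − 2x³ + 41x² + 28x − 35.
Step 4: lead(−8x⁵ − 12x⁴ − 2x³ + 41x² + 28x − 35) ÷ lead(D) = −8x⁵ ÷ −2x³ = 4x². Subtract (4x²)·D = −8x⁵ − 12x⁴ − 16x³ + 20x². Remainder: 14x³ + 21x² + 28x − 35.
Step 5: lead(14x³ + 21x² + 28x − 35) ÷ lead(D) = 14x³ ÷ −2x³ = −7. Subtract (−7)·D = 14x³ + 21x² + 28x − 35. Remainder: 0.

R(x) = 0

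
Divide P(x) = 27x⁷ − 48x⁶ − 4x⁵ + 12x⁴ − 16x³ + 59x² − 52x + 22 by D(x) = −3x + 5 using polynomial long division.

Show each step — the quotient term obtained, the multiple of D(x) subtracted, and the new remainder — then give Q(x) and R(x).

Step 1: lead(27x⁷ − 48x⁶ − 4x⁵ + 12x⁴ − 16x³ + 59x² − 52x + 22) ÷ lead(D) = 27x⁷ ÷ −3x = −9x⁶. Subtract (−9x⁶)·D = 27x⁷ − 45x⁶. Remainder: −3x⁶ − 4x⁵ + 12x⁴ − 16x³ + 59x² − 52x + 22.
Step 2: lead(−3x⁶ − 4x⁵ + 12x⁴ − 16x³ + 59x² − 52x + 22) ÷ lead(D) = −3x⁶ ÷ −3x = x⁵. Subtract (x⁵)·D = −3x⁶ + 5x⁵. Remainder: −9x⁵ + 12x⁴ − 16x³ + 59x² − 52x + 22.
Step 3: lead(−9x⁵ + 12x⁴ − 16x³ + 59x² − 52x + 22) ÷ lead(D) = −9x⁵ ÷ −3x = 3x⁴. Subtract (3x⁴)·D = −9x⁵ + 15x⁴. Remainder: −3x⁴ − 16x³ + 59x² − 52x + 22.
Step 4: lead(−3x⁴ − 16x³ + 59x² − 52x + 22) ÷ lead(D) = −3x⁴ ÷ −3x = x³. Subtract (x³)·D = −3x⁴ + 5x³. Remainder: −21x³ + 59x² − 52x + 22.
Step 5: lead(−21x³ + 59x² − 52x + 22) ÷ lead(D) = −21x³ ÷ −3x = 7x². Subtract (7x²)·D = −21x³ + 35x². Remainder: 24x² − 52x + 22.
Step 6: lead(24x² − 52x + 22) ÷ lead(D) = 24x² ÷ −3x = −8x. Subtract (−8x)·D = 24x² − 40x. Remainder: −12x + 22.
Step 7: lead(−12x + 22) ÷ lead(D) = −12x ÷ −3x = 4. Subtract (4)·D = −12x + 20. Remainder: 2.

Q(x) = −9x⁶ + x⁵ + 3x⁴ + x³ + 7x² − 8x + 4; R(x) = 2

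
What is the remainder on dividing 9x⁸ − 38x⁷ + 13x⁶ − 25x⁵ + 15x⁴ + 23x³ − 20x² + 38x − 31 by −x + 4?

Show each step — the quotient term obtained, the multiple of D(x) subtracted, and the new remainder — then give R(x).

Step 1: lead(9x⁸ − 38x⁷ + 13x⁶ − 25x⁵ + 15x⁴ + 23x³ − 20x² + 38x − 31) ÷ lead(D) = 9x⁸ ÷ −x = −9x⁷. Subtract (−9x⁷)·D = 9x⁸ − 36x⁷. Remainder: −2x⁷ + 13x⁶ − 25x⁵ + 15x⁴ + 23x³ − 20x² + 38x − 31.
Step 2: lead(−2x⁷ + 13x⁶ − 25x⁵ + 15x⁴ + 23x³ − 20x² + 38x − 31) ÷ lead(D) = −2x⁷ ÷ −x = 2x⁶. Subtract (2x⁶)·D = −2x⁷ + 8x⁶. Remainder: 5x⁶ − 25x⁵ + 15x⁴ + 23x³ − 20x² + 38x − 31.
Step 3: lead(5x⁶ − 25x⁵ + 15x⁴ + 23x³ − 20x² + 38x − 31) ÷ lead(D) = 5x⁶ ÷ −x = −5x⁵. Subtract (−5x⁵)·D = 5x⁶ − 20x⁵. Remainder: −5x⁵ + 15x⁴ + 23x³ − 20x² + 38x − 31.
Step 4: lead(−5x⁵ + 15x⁴ + 23x³ − 20x² + 38x − 31) ÷ lead(D) = −5x⁵ ÷ −x = 5x⁴. Subtract (5x⁴)·D = −5x⁵ + 20x⁴. Remainder: −5x⁴ + 23x³ − 20x² + 38x − 31.
Step 5: lead(−5x⁴ + 23x³ − 20x² + 38x − 31) ÷ lead(D) = −5x⁴ ÷ −x = 5x³. Subtract (5x³)·D = −5x⁴ + 20x³. Remainder: 3x³ − 20x² + 38x − 31.
Step 6: lead(3x³ − 20x² + 38x − 31) ÷ lead(D) = 3x³ ÷ −x = −3x². Subtract (−3x²)·D = 3x³ − 12x². Remainder: −8x² + 38x − 31.
Step 7: lead(−8x² + 38x − 31) ÷ lead(D) = −8x² ÷ −x = 8x. Subtract (8x)·D = −8x² + 32x. Remainder: 6x − 31.
Step 8: lead(6x − 31) ÷ lead(D) = 6x ÷ −x = −6. Subtract (−6)·D = 6x − 24. Remainder: −7.

R(x) = −7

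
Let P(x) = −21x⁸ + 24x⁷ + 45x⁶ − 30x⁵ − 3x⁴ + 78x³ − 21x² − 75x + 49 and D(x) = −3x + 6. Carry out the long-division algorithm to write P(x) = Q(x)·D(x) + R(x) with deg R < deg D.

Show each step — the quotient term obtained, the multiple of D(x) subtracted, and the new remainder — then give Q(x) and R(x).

Q(x) = 7x⁷ + 6x⁶ − 3x⁵ + 4x⁴ + 9x³ − 8x² − 9x + 7; R(x) = 7

Step 1: lead(−21x⁸ + 24x⁷ + 45x⁶ − 30x⁵ − 3x⁴ + 78x³ − 21x² − 75x + 49) ÷ lead(D) = −21x⁸ ÷ −3x = 7x⁷. Subtract (7x⁷)·D = −21x⁸ + 42x⁷. Remainder: −18x⁷ + 45x⁶ − 30x⁵ − 3x⁴ + 78x³ − 21x² − 75x + 49.
Step 2: lead(−18x⁷ + 45x⁶ − 30x⁵ − 3x⁴ + 78x³ − 21x² − 75x + 49) ÷ lead(D) = −18x⁷ ÷ −3x = 6x⁶. Subtract (6x⁶)·D = −18x⁷ + 36x⁶. Remainder: 9x⁶ − 30x⁵ − 3x⁴ + 78x³ − 21x² − 75x + 49.
Step 3: lead(9x⁶ − 30x⁵ − 3x⁴ + 78x³ − 21x² − 75x + 49) ÷ lead(D) = 9x⁶ ÷ −3x = −3x⁵. Subtract (−3x⁵)·D = 9x⁶ − 18x⁵. Remainder: −12x⁵ − 3x⁴ + 78x³ − 21x² − 75x + 49.
Step 4: lead(−12x⁵ − 3x⁴ + 78x³ − 21x² − 75x + 49) ÷ lead(D) = −12x⁵ ÷ −3x = 4x⁴. Subtract (4x⁴)·D = −12x⁵ + 24x⁴. Remainder: −27x⁴ + 78x³ − 21x² − 75x + 49.
Step 5: lead(−27x⁴ + 78x³ − 21x² − 75x + 49) ÷ lead(D) = −27x⁴ ÷ −3x = 9x³. Subtract (9x³)·D = −27x⁴ + 54x³. Remainder: 24x³ − 21x² − 75x + 49.
Step 6: lead(24x³ − 21x² − 75x + 49) ÷ lead(D) = 24x³ ÷ −3x = −8x². Subtract (−8x²)·D = 24x³ − 48x². Remainder: 27x² − 75x + 49.
Step 7: lead(27x² − 75x + 49) ÷ lead(D) = 27x² ÷ −3x = −9x. Subtract (−9x)·D = 27x² − 54x. Remainder: −21x + 49.
Step 8: lead(−21x + 49) ÷ lead(D) = −21x ÷ −3x = 7. Subtract (7)·D = −21x + 42. Remainder: 7.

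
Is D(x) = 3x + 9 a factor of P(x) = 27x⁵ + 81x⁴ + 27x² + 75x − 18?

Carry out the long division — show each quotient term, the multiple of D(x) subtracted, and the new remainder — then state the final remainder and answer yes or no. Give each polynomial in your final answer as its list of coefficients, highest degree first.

R = [0], so D(x) is a factor of P(x). yes

Step 1: lead(27x⁵ + 81x⁴ + 27x² + 75x − 18) ÷ lead(D) = 27x⁵ ÷ 3x = 9x⁴. Subtract (9x⁴)·D = 27x⁵ + 81x⁴. Remainder: 27x² + 75x − 18.
Step 2: lead(27x² + 75x − 18) ÷ lead(D) = 27x² ÷ 3x = 9x. Subtract (9x)·D = 27x² + 81x. Remainder: −6x − 18.
Step 3: lead(−6x − 18) ÷ lead(D) = −6x ÷ 3x = −2. Subtract (−2)·D = −6x − 18. Remainder: 0.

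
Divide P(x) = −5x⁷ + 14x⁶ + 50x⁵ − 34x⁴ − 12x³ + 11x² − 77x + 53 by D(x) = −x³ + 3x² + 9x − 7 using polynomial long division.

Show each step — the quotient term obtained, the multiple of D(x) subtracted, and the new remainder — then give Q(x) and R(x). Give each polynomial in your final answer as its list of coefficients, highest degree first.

Step 1: lead(−5x⁷ + 14x⁶ + 50x⁵ − 34x⁴ − 12x³ + 11x² − 77x + 53) ÷ lead(D) = −5x⁷ ÷ −x³ = 5x⁴. Subtract (5x⁴)·D = −5x⁷ + 15x⁶ + 45x⁵ − 35x⁴. Remainder: −x⁶ + 5x⁵ + x⁴ − 12x³ + 11x² − 77x + 53.
Step 2: lead(−x⁶ + 5x⁵ + x⁴ − 12x³ + 11x² − 77x + 53) ÷ lead(D) = −x⁶ ÷ −x³ = x³. Subtract (x³)·D = −x⁶ + 3x⁵ + 9x⁴ − 7x³. Remainder: 2x⁵ − 8x⁴ − 5x³ + 11x² − 77x + 53.
Step 3: lead(2x⁵ − 8x⁴ − 5x³ + 11x² − 77x + 53) ÷ lead(D) = 2x⁵ ÷ −x³ = −2x². Subtract (−2x²)·D = 2x⁵ − 6x⁴ − 18x³ + 14x². Remainder: −2x⁴ + 13x³ − 3x² − 77x + 53.
Step 4: lead(−2x⁴ + 13x³ − 3x² − 77x + 53) ÷ lead(D) = −2x⁴ ÷ −x³ = 2x. Subtract (2x)·D = −2x⁴ + 6x³ + 18x² − 14x. Remainder: 7x³ − 21x² − 63x + 53.
Step 5: lead(7x³ − 21x² − 63x + 53) ÷ lead(D) = 7x³ ÷ −x³ = −7. Subtract (−7)·D = 7x³ − 21x² − 63x + 49. Remainder: 4.

Q = [5, 1, -2, 2, -7]; R = [4]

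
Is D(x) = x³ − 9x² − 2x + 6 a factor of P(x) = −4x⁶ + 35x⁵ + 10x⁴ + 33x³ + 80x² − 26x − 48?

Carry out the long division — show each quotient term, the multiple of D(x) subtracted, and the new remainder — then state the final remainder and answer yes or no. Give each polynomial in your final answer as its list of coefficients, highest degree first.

R = [0], so D(x) is a factor of P(x). yes

Step 1: lead(−4x⁶ + 35x⁵ + 10x⁴ + 33x³ + 80x² − 26x − 48) ÷ lead(D) = −4x⁶ ÷ x³ = −4x³. Subtract (−4x³)·D = −4x⁶ + 36x⁵ + 8x⁴ − 24x³. Remainder: −x⁵ + 2x⁴ + 57x³ + 80x² − 26x − 48.
Step 2: lead(−x⁵ + 2x⁴ + 57x³ + 80x² − 26x − 48) ÷ lead(D) = −x⁵ ÷ x³ = −x². Subtract (−x²)·D = −x⁵ + 9x⁴ + 2x³ − 6x². Remainder: −7x⁴ + 55x³ + 86x² − 26x − 48.
Step 3: lead(−7x⁴ + 55x³ + 86x² − 26x − 48) ÷ lead(D) = −7x⁴ ÷ x³ = −7x. Subtract (−7x)·D = −7x⁴ + 63x³ + 14x² − 42x. Remainder: −8x³ + 72x² + 16x − 48.
Step 4: lead(−8x³ + 72x² + 16x − 48) ÷ lead(D) = −8x³ ÷ x³ = −8. Subtract (−8)·D = −8x³ + 72x² + 16x − 48. Remainder: 0.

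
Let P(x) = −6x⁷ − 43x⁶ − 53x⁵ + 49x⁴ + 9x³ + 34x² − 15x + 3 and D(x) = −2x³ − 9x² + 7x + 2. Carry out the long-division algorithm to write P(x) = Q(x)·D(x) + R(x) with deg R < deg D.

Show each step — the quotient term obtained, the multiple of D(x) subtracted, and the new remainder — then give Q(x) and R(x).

Step 1: lead(−6x⁷ − 43x⁶ − 53x⁵ + 49x⁴ + 9x³ + 34x² − 15x + 3) ÷ lead(D) = −6x⁷ ÷ −2x³ = 3x⁴. Subtract (3x⁴)·D = −6x⁷ − 27x⁶ + 21x⁵ + 6x⁴. Remainder: −16x⁶ − 74x⁵ + 43x⁴ + 9x³ + 34x² − 15x + 3.
Step 2: lead(−16x⁶ − 74x⁵ + 43x⁴ + 9x³ + 34x² − 15x + 3) ÷ lead(D) = −16x⁶ ÷ −2x³ = 8x³. Subtract (8x³)·D = −16x⁶ − 72x⁵ + 56x⁴ + 16x³. Remainder: −2x⁵ − 13x⁴ − 7x³ + 34x² − 15x + 3.
Step 3: lead(−2x⁵ − 13x⁴ − 7x³ + 34x² − 15x + 3) ÷ lead(D) = −2x⁵ ÷ −2x³ = x². Subtract (x²)·D = −2x⁵ − 9x⁴ + 7x³ + 2x². Remainder: −4x⁴ − 14x³ + 32x² − 15x + 3.
Step 4: lead(−4x⁴ − 14x³ + 32x² − 15x + 3) ÷ lead(D) = −4x⁴ ÷ −2x³ = 2x. Subtract (2x)·D = −4x⁴ − 18x³ + 14x² + 4x. Remainder: 4x³ + 18x² − 19x + 3.
Step 5: lead(4x³ + 18x² − 19x + 3) ÷ lead(D) = 4x³ ÷ −2x³ = −2. Subtract (−2)·D = 4x³ + 18x² − 14x − 4. Remainder: −5x + 7.

Q(x) = 3x⁴ + 8x³ + x² + 2x − 2; R(x) = −5x + 7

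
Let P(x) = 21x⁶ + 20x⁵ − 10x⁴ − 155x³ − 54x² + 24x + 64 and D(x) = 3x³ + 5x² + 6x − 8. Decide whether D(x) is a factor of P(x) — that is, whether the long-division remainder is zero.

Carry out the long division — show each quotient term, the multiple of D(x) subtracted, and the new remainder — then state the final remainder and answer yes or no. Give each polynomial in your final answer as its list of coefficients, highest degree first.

Step 1: lead(21x⁶ + 20x⁵ − 10x⁴ − 155x³ − 54x² + 24x + 64) ÷ lead(D) = 21x⁶ ÷ 3x³ = 7x³. Subtract (7x³)·D = 21x⁶ + 35x⁵ + 42x⁴ − 56x³. Remainder: −15x⁵ − 52x⁴ − 99x³ − 54x² + 24x + 64.
Step 2: lead(−15x⁵ − 52x⁴ − 99x³ − 54x² + 24x + 64) ÷ lead(D) = −15x⁵ ÷ 3x³ = −5x². Subtract (−5x²)·D = −15x⁵ − 25x⁴ − 30x³ + 40x². Remainder: −27x⁴ − 69x³ − 94x² + 24x + 64.
Step 3: lead(−27x⁴ − 69x³ − 94x² + 24x + 64) ÷ lead(D) = −27x⁴ ÷ 3x³ = −9x. Subtract (−9x)·D = −27x⁴ − 45x³ − 54x² + 72x. Remainder: −24x³ − 40x² − 48x + 64.
Step 4: lead(−24x³ − 40x² − 48x + 64) ÷ lead(D) = −24x³ ÷ 3x³ = −8. Subtract (−8)·D = −24x³ − 40x² − 48x + 64. Remainder: 0.

R = [0], so D(x) is a factor of P(x). yes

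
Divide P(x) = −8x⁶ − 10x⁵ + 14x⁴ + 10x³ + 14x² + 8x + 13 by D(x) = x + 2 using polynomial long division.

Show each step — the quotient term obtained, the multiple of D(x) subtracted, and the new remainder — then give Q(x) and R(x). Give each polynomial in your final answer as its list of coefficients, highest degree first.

Q = [-8, 6, 2, 6, 2, 4]; R = [5]

Step 1: lead(−8x⁶ − 10x⁵ + 14x⁴ + 10x³ + 14x² + 8x + 13) ÷ lead(D) = −8x⁶ ÷ x = −8x⁵. Subtract (−8x⁵)·D = −8x⁶ − 16x⁵. Remainder: 6x⁵ + 14x⁴ + 10x³ + 14x² + 8x + 13.
Step 2: lead(6x⁵ + 14x⁴ + 10x³ + 14x² + 8x + 13) ÷ lead(D) = 6x⁵ ÷ x = 6x⁴. Subtract (6x⁴)·D = 6x⁵ + 12x⁴. Remainder: 2x⁴ + 10x³ + 14x² + 8x + 13.
Step 3: lead(2x⁴ + 10x³ + 14x² + 8x + 13) ÷ lead(D) = 2x⁴ ÷ x = 2x³. Subtract (2x³)·D = 2x⁴ + 4x³. Remainder: 6x³ + 14x² + 8x + 13.
Step 4: lead(6x³ + 14x² + 8x + 13) ÷ lead(D) = 6x³ ÷ x = 6x². Subtract (6x²)·D = 6x³ + 12x². Remainder: 2x² + 8x + 13.
Step 5: lead(2x² + 8x + 13) ÷ lead(D) = 2x² ÷ x = 2x. Subtract (2x)·D = 2x² + 4x. Remainder: 4x + 13.
Step 6: lead(4x + 13) ÷ lead(D) = 4x ÷ x = 4. Subtract (4)·D = 4x + 8. Remainder: 5.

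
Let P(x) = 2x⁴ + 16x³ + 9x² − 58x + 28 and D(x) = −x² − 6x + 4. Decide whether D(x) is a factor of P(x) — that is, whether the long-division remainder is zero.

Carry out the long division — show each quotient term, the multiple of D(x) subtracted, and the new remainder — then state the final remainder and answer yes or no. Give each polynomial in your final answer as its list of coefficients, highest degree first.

Step 1: lead(2x⁴ + 16x³ + 9x² − 58x + 28) ÷ lead(D) = 2x⁴ ÷ −x² = −2x². Subtract (−2x²)·D = 2x⁴ + 12x³ − 8x². Remainder: 4x³ + 17x² − 58x + 28.
Step 2: lead(4x³ + 17x² − 58x + 28) ÷ lead(D) = 4x³ ÷ −x² = −4x. Subtract (−4x)·D = 4x³ + 24x² − 16x. Remainder: −7x² − 42x + 28.
Step 3: lead(−7x² − 42x + 28) ÷ lead(D) = −7x² ÷ −x² = 7. Subtract (7)·D = −7x² − 42x + 28. Remainder: 0.

R = [0], so D(x) is a factor of P(x). yes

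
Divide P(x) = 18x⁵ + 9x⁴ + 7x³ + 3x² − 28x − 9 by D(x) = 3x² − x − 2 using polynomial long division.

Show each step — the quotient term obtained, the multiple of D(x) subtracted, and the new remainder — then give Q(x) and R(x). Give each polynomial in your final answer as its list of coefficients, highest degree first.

Q = [6, 5, 8, 7]; R = [-5, 5]

Step 1: lead(18x⁵ + 9x⁴ + 7x³ + 3x² − 28x − 9) ÷ lead(D) = 18x⁵ ÷ 3x² = 6x³. Subtract (6x³)·D = 18x⁵ − 6x⁴ − 12x³. Remainder: 15x⁴ + 19x³ + 3x² − 28x − 9.
Step 2: lead(15x⁴ + 19x³ + 3x² − 28x − 9) ÷ lead(D) = 15x⁴ ÷ 3x² = 5x². Subtract (5x²)·D = 15x⁴ − 5x³ − 10x². Remainder: 24x³ + 13x² − 28x − 9.
Step 3: lead(24x³ + 13x² − 28x − 9) ÷ lead(D) = 24x³ ÷ 3x² = 8x. Subtract (8x)·D = 24x³ − 8x² − 16x. Remainder: 21x² − 12x − 9.
Step 4: lead(21x² − 12x − 9) ÷ lead(D) = 21x² ÷ 3x² = 7. Subtract (7)·D = 21x² − 7x − 14. Remainder: −5x + 5.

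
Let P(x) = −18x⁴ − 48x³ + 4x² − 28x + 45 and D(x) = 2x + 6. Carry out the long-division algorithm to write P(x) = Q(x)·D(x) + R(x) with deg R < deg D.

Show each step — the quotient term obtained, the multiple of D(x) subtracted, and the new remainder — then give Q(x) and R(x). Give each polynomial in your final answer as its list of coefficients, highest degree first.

Q = [-9, 3, -7, 7]; R = [3]

Step 1: lead(−18x⁴ − 48x³ + 4x² − 28x + 45) ÷ lead(D) = −18x⁴ ÷ 2x = −9x³. Subtract (−9x³)·D = −18x⁴ − 54x³. Remainder: 6x³ + 4x² − 28x + 45.
Step 2: lead(6x³ + 4x² − 28x + 45) ÷ lead(D) = 6x³ ÷ 2x = 3x². Subtract (3x²)·D = 6x³ + 18x². Remainder: −14x² − 28x + 45.
Step 3: lead(−14x² − 28x + 45) ÷ lead(D) = −14x² ÷ 2x = −7x. Subtract (−7x)·D = −14x² − 42x. Remainder: 14x + 45.
Step 4: lead(14x + 45) ÷ lead(D) = 14x ÷ 2x = 7. Subtract (7)·D = 14x + 42. Remainder: 3.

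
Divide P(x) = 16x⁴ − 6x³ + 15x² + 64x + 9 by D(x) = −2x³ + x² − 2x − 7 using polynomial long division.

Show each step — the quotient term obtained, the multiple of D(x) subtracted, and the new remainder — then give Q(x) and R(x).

Q(x) = −8x − 1; R(x) = 6x + 2

Step 1: lead(16x⁴ − 6x³ + 15x² + 64x + 9) ÷ lead(D) = 16x⁴ ÷ −2x³ = −8x. Subtract (−8x)·D = 16x⁴ − 8x³ + 16x² + 56x. Remainder: 2x³ − x² + 8x + 9.
Step 2: lead(2x³ − x² + 8x + 9) ÷ lead(D) = 2x³ ÷ −2x³ = −1. Subtract (−1)·D = 2x³ − x² + 2x + 7. Remainder: 6x + 2.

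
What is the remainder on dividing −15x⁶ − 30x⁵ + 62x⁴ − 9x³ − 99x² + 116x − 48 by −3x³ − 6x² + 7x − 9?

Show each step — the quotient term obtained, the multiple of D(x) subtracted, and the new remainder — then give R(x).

Step 1: lead(−15x⁶ − 30x⁵ + 62x⁴ − 9x³ − 99x² + 116x − 48) ÷ lead(D) = −15x⁶ ÷ −3x³ = 5x³. Subtract (5x³)·D = −15x⁶ − 30x⁵ + 35x⁴ − 45x³. Remainder: 27x⁴ + 36x³ − 99x² + 116x − 48.
Step 2: lead(27x⁴ + 36x³ − 99x² + 116x − 48) ÷ lead(D) = 27x⁴ ÷ −3x³ = −9x. Subtract (−9x)·D = 27x⁴ + 54x³ − 63x² + 81x. Remainder: −18x³ − 36x² + 35x − 48.
Step 3: lead(−18x³ − 36x² + 35x − 48) ÷ lead(D) = −18x³ ÷ −3x³ = 6. Subtract (6)·D = −18x³ − 36x² + 42x − 54. Remainder: −7x + 6.

R(x) = −7x + 6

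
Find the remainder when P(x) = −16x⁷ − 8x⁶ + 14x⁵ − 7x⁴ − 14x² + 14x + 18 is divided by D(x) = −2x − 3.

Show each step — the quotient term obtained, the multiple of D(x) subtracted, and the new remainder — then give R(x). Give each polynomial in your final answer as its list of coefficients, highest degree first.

Step 1: lead(−16x⁷ − 8x⁶ + 14x⁵ − 7x⁴ − 14x² + 14x + 18) ÷ lead(D) = −16x⁷ ÷ −2x = 8x⁶. Subtract (8x⁶)·D = −16x⁷ − 24x⁶. Remainder: 16x⁶ + 14x⁵ − 7x⁴ − 14x² + 14x + 18.
Step 2: lead(16x⁶ + 14x⁵ − 7x⁴ − 14x² + 14x + 18) ÷ lead(D) = 16x⁶ ÷ −2x = −8x⁵. Subtract (−8x⁵)·D = 16x⁶ + 24x⁵. Remainder: −10x⁵ − 7x⁴ − 14x² + 14x + 18.
Step 3: lead(−10x⁵ − 7x⁴ − 14x² + 14x + 18) ÷ lead(D) = −10x⁵ ÷ −2x = 5x⁴. Subtract (5x⁴)·D = −10x⁵ − 15x⁴. Remainder: 8x⁴ − 14x² + 14x + 18.
Step 4: lead(8x⁴ − 14x² + 14x + 18) ÷ lead(D) = 8x⁴ ÷ −2x = −4x³. Subtract (−4x³)·D = 8x⁴ + 12x³. Remainder: −12x³ − 14x² + 14x + 18.
Step 5: lead(−12x³ − 14x² + 14x + 18) ÷ lead(D) = −12x³ ÷ −2x = 6x². Subtract (6x²)·D = −12x³ − 18x². Remainder: 4x² + 14x + 18.
Step 6: lead(4x² + 14x + 18) ÷ lead(D) = 4x² ÷ −2x = −2x. Subtract (−2x)·D = 4x² + 6x. Remainder: 8x + 18.
Step 7: lead(8x + 18) ÷ lead(D) = 8x ÷ −2x = −4. Subtract (−4)·D = 8x + 12. Remainder: 6.

R = [6]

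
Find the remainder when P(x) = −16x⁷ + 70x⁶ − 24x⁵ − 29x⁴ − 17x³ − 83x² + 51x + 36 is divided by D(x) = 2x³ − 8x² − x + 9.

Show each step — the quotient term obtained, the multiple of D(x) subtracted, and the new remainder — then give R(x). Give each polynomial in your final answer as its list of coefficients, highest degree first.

R = [-8, -8, 0]

Step 1: lead(−16x⁷ + 70x⁶ − 24x⁵ − 29x⁴ − 17x³ − 83x² + 51x + 36) ÷ lead(D) = −16x⁷ ÷ 2x³ = −8x⁴. Subtract (−8x⁴)·D = −16x⁷ + 64x⁶ + 8x⁵ − 72x⁴. Remainder: 6x⁶ − 32x⁵ + 43x⁴ − 17x³ − 83x² + 51x + 36.
Step 2: lead(6x⁶ − 32x⁵ + 43x⁴ − 17x³ − 83x² + 51x + 36) ÷ lead(D) = 6x⁶ ÷ 2x³ = 3x³. Subtract (3x³)·D = 6x⁶ − 24x⁵ − 3x⁴ + 27x³. Remainder: −8x⁵ + 46x⁴ − 44x³ − 83x² + 51x + 36.
Step 3: lead(−8x⁵ + 46x⁴ − 44x³ − 83x² + 51x + 36) ÷ lead(D) = −8x⁵ ÷ 2x³ = −4x². Subtract (−4x²)·D = −8x⁵ + 32x⁴ + 4x³ − 36x². Remainder: 14x⁴ − 48x³ − 47x² + 51x + 36.
Step 4: lead(14x⁴ − 48x³ − 47x² + 51x + 36) ÷ lead(D) = 14x⁴ ÷ 2x³ = 7x. Subtract (7x)·D = 14x⁴ − 56x³ − 7x² + 63x. Remainder: 8x³ − 40x² − 12x + 36.
Step 5: lead(8x³ − 40x² − 12x + 36) ÷ lead(D) = 8x³ ÷ 2x³ = 4. Subtract (4)·D = 8x³ − 32x² − 4x + 36. Remainder: −8x² − 8x.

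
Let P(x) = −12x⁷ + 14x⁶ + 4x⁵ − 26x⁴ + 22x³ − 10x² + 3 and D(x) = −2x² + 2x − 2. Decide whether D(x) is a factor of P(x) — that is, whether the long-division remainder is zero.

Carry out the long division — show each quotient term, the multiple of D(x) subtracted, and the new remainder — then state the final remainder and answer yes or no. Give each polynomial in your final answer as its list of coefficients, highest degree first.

Step 1: lead(−12x⁷ + 14x⁶ + 4x⁵ − 26x⁴ + 22x³ − 10x² + 3) ÷ lead(D) = −12x⁷ ÷ −2x² = 6x⁵. Subtract (6x⁵)·D = −12x⁷ + 12x⁶ − 12x⁵. Remainder: 2x⁶ + 16x⁵ − 26x⁴ + 22x³ − 10x² + 3.
Step 2: lead(2x⁶ + 16x⁵ − 26x⁴ + 22x³ − 10x² + 3) ÷ lead(D) = 2x⁶ ÷ −2x² = −x⁴. Subtract (−x⁴)·D = 2x⁶ − 2x⁵ + 2x⁴. Remainder: 18x⁵ − 28x⁴ + 22x³ − 10x² + 3.
Step 3: lead(18x⁵ − 28x⁴ + 22x³ − 10x² + 3) ÷ lead(D) = 18x⁵ ÷ −2x² = −9x³. Subtract (−9x³)·D = 18x⁵ − 18x⁴ + 18x³. Remainder: −10x⁴ + 4x³ − 10x² + 3.
Step 4: lead(−10x⁴ + 4x³ − 10x² + 3) ÷ lead(D) = −10x⁴ ÷ −2x² = 5x². Subtract (5x²)·D = −10x⁴ + 10x³ − 10x². Remainder: −6x³ + 3.
Step 5: lead(−6x³ + 3) ÷ lead(D) = −6x³ ÷ −2x² = 3x. Subtract (3x)·D = −6x³ + 6x² − 6x. Remainder: −6x² + 6x + 3.
Step 6: lead(−6x² + 6x + 3) ÷ lead(D) = −6x² ÷ −2x² = 3. Subtract (3)·D = −6x² + 6x − 6. Remainder: 9.

R = [9], so D(x) is not a factor of P(x). no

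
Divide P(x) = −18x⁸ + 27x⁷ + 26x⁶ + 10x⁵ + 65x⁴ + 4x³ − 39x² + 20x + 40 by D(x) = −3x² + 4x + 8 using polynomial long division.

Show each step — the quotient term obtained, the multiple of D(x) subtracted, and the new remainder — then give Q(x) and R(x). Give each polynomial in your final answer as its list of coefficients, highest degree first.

Q = [6, -1, 6, 2, -3, 0, 5]; R = [0]

Step 1: lead(−18x⁸ + 27x⁷ + 26x⁶ + 10x⁵ + 65x⁴ + 4x³ − 39x² + 20x + 40) ÷ lead(D) = −18x⁸ ÷ −3x² = 6x⁶. Subtract (6x⁶)·D = −18x⁸ + 24x⁷ + 48x⁶. Remainder: 3x⁷ − 22x⁶ + 10x⁵ + 65x⁴ + 4x³ − 39x² + 20x + 40.
Step 2: lead(3x⁷ − 22x⁶ + 10x⁵ + 65x⁴ + 4x³ − 39x² + 20x + 40) ÷ lead(D) = 3x⁷ ÷ −3x² = −x⁵. Subtract (−x⁵)·D = 3x⁷ − 4x⁶ − 8x⁵. Remainder: −18x⁶ + 18x⁵ + 65x⁴ + 4x³ − 39x² + 20x + 40.
Step 3: lead(−18x⁶ + 18x⁵ + 65x⁴ + 4x³ − 39x² + 20x + 40) ÷ lead(D) = −18x⁶ ÷ −3x² = 6x⁴. Subtract (6x⁴)·D = −18x⁶ + 24x⁵ + 48x⁴. Remainder: −6x⁵ + 17x⁴ + 4x³ − 39x² + 20x + 40.
Step 4: lead(−6x⁵ + 17x⁴ + 4x³ − 39x² + 20x + 40) ÷ lead(D) = −6x⁵ ÷ −3x² = 2x³. Subtract (2x³)·D = −6x⁵ + 8x⁴ + 16x³. Remainder: 9x⁴ − 12x³ − 39x² + 20x + 40.
Step 5: lead(9x⁴ − 12x³ − 39x² + 20x + 40) ÷ lead(D) = 9x⁴ ÷ −3x² = −3x². Subtract (−3x²)·D = 9x⁴ − 12x³ − 24x². Remainder: −15x² + 20x + 40.
Step 6: lead(−15x² + 20x + 40) ÷ lead(D) = −15x² ÷ −3x² = 5. Subtract (5)·D = −15x² + 20x + 40. Remainder: 0.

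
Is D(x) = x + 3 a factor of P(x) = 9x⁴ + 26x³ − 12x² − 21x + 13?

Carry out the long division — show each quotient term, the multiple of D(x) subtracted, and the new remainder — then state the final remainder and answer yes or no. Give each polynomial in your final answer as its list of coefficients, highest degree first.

R = [-5], so D(x) is not a factor of P(x). no

Step 1: lead(9x⁴ + 26x³ − 12x² − 21x + 13) ÷ lead(D) = 9x⁴ ÷ x = 9x³. Subtract (9x³)·D = 9x⁴ + 27x³. Remainder: −x³ − 12x² − 21x + 13.
Step 2: lead(−x³ − 12x² − 21x + 13) ÷ lead(D) = −x³ ÷ x = −x². Subtract (−x²)·D = −x³ − 3x². Remainder: −9x² − 21x + 13.
Step 3: lead(−9x² − 21x + 13) ÷ lead(D) = −9x² ÷ x = −9x. Subtract (−9x)·D = −9x² − 27x. Remainder: 6x + 13.
Step 4: lead(6x + 13) ÷ lead(D) = 6x ÷ x = 6. Subtract (6)·D = 6x + 18. Remainder: −5.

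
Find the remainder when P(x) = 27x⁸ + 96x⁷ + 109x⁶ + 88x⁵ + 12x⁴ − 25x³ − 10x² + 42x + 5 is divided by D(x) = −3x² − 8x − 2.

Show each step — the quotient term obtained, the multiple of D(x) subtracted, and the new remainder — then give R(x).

Step 1: lead(27x⁸ + 96x⁷ + 109x⁶ + 88x⁵ + 12x⁴ − 25x³ − 10x² + 42x + 5) ÷ lead(D) = 27x⁸ ÷ −3x² = −9x⁶. Subtract (−9x⁶)·D = 27x⁸ + 72x⁷ + 18x⁶. Remainder: 24x⁷ + 91x⁶ + 88x⁵ + 12x⁴ − 25x³ − 10x² + 42x + 5.
Step 2: lead(24x⁷ + 91x⁶ + 88x⁵ + 12x⁴ − 25x³ − 10x² + 42x + 5) ÷ lead(D) = 24x⁷ ÷ −3x² = −8x⁵. Subtract (−8x⁵)·D = 24x⁷ + 64x⁶ + 16x⁵. Remainder: 27x⁶ + 72x⁵ + 12x⁴ − 25x³ − 10x² + 42x + 5.
Step 3: lead(27x⁶ + 72x⁵ + 12x⁴ − 25x³ − 10x² + 42x + 5) ÷ lead(D) = 27x⁶ ÷ −3x² = −9x⁴. Subtract (−9x⁴)·D = 27x⁶ + 72x⁵ + 18x⁴. Remainder: −6x⁴ − 25x³ − 10x² + 42x + 5.
Step 4: lead(−6x⁴ − 25x³ − 10x² + 42x + 5) ÷ lead(D) = −6x⁴ ÷ −3x² = 2x². Subtract (2x²)·D = −6x⁴ − 16x³ − 4x². Remainder: −9x³ − 6x² + 42x + 5.
Step 5: lead(−9x³ − 6x² + 42x + 5) ÷ lead(D) = −9x³ ÷ −3x² = 3x. Subtract (3x)·D = −9x³ − 24x² − 6x. Remainder: 18x² + 48x + 5.
Step 6: lead(18x² + 48x + 5) ÷ lead(D) = 18x² ÷ −3x² = −6. Subtract (−6)·D = 18x² + 48x + 12. Remainder: −7.

R(x) = −7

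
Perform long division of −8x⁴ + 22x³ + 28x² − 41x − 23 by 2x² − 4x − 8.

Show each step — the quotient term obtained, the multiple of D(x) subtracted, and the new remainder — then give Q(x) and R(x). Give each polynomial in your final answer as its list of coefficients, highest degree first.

Step 1: lead(−8x⁴ + 22x³ + 28x² − 41x − 23) ÷ lead(D) = −8x⁴ ÷ 2x² = −4x². Subtract (−4x²)·D = −8x⁴ + 16x³ + 32x². Remainder: 6x³ − 4x² − 41x − 23.
Step 2: lead(6x³ − 4x² − 41x − 23) ÷ lead(D) = 6x³ ÷ 2x² = 3x. Subtract (3x)·D = 6x³ − 12x² − 24x. Remainder: 8x² − 17x − 23.
Step 3: lead(8x² − 17x − 23) ÷ lead(D) = 8x² ÷ 2x² = 4. Subtract (4)·D = 8x² − 16x − 32. Remainder: −x + 9.

Q = [-4, 3, 4]; R = [-1, 9]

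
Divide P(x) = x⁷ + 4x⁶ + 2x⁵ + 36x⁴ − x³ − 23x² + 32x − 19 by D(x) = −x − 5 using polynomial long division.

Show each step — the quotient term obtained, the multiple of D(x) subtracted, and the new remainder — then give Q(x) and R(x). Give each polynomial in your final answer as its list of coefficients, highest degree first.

Step 1: lead(x⁷ + 4x⁶ + 2x⁵ + 36x⁴ − x³ − 23x² + 32x − 19) ÷ lead(D) = x⁷ ÷ −x = −x⁶. Subtract (−x⁶)·D = x⁷ + 5x⁶. Remainder: −x⁶ + 2x⁵ + 36x⁴ − x³ − 23x² + 32x − 19.
Step 2: lead(−x⁶ + 2x⁵ + 36x⁴ − x³ − 23x² + 32x − 19) ÷ lead(D) = −x⁶ ÷ −x = x⁵. Subtract (x⁵)·D = −x⁶ − 5x⁵. Remainder: 7x⁵ + 36x⁴ − x³ − 23x² + 32x − 19.
Step 3: lead(7x⁵ + 36x⁴ − x³ − 23x² + 32x − 19) ÷ lead(D) = 7x⁵ ÷ −x = −7x⁴. Subtract (−7x⁴)·D = 7x⁵ + 35x⁴. Remainder: x⁴ − x³ − 23x² + 32x − 19.
Step 4: lead(x⁴ − x³ − 23x² + 32x − 19) ÷ lead(D) = x⁴ ÷ −x = −x³. Subtract (−x³)·D = x⁴ + 5x³. Remainder: −6x³ − 23x² + 32x − 19.
Step 5: lead(−6x³ − 23x² + 32x − 19) ÷ lead(D) = −6x³ ÷ −x = 6x². Subtract (6x²)·D = −6x³ − 30x². Remainder: 7x² + 32x − 19.
Step 6: lead(7x² + 32x − 19) ÷ lead(D) = 7x² ÷ −x = −7x. Subtract (−7x)·D = 7x² + 35x. Remainder: −3x − 19.
Step 7: lead(−3x − 19) ÷ lead(D) = −3x ÷ −x = 3. Subtract (3)·D = −3x − 15. Remainder: −4.

Q = [-1, 1, -7, -1, 6, -7, 3]; R = [-4]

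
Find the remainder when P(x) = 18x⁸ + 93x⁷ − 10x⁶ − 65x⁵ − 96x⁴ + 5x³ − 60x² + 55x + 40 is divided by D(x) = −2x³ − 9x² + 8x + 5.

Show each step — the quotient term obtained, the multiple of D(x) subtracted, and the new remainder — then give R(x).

R(x) = −4x

Step 1: lead(18x⁸ + 93x⁷ − 10x⁶ − 65x⁵ − 96x⁴ + 5x³ − 60x² + 55x + 40) ÷ lead(D) = 18x⁸ ÷ −2x³ = −9x⁵. Subtract (−9x⁵)·D = 18x⁸ + 81x⁷ − 72x⁶ − 45x⁵. Remainder: 12x⁷ + 62x⁶ − 20x⁵ − 96x⁴ + 5x³ − 60x² + 55x + 40.
Step 2: lead(12x⁷ + 62x⁶ − 20x⁵ − 96x⁴ + 5x³ − 60x² + 55x + 40) ÷ lead(D) = 12x⁷ ÷ −2x³ = −6x⁴. Subtract (−6x⁴)·D = 12x⁷ + 54x⁶ − 48x⁵ − 30x⁴. Remainder: 8x⁶ + 28x⁵ − 66x⁴ + 5x³ − 60x² + 55x + 40.
Step 3: lead(8x⁶ + 28x⁵ − 66x⁴ + 5x³ − 60x² + 55x + 40) ÷ lead(D) = 8x⁶ ÷ −2x³ = −4x³. Subtract (−4x³)·D = 8x⁶ + 36x⁵ − 32x⁴ − 20x³. Remainder: −8x⁵ − 34x⁴ + 25x³ − 60x² + 55x + 40.
Step 4: lead(−8x⁵ − 34x⁴ + 25x³ − 60x² + 55x + 40) ÷ lead(D) = −8x⁵ ÷ −2x³ = 4x². Subtract (4x²)·D = −8x⁵ − 36x⁴ + 32x³ + 20x². Remainder: 2x⁴ − 7x³ − 80x² + 55x + 40.
Step 5: lead(2x⁴ − 7x³ − 80x² + 55x + 40) ÷ lead(D) = 2x⁴ ÷ −2x³ = −x. Subtract (−x)·D = 2x⁴ + 9x³ − 8x² − 5x. Remainder: −16x³ − 72x² + 60x + 40.
Step 6: lead(−16x³ − 72x² + 60x + 40) ÷ lead(D) = −16x³ ÷ −2x³ = 8. Subtract (8)·D = −16x³ − 72x² + 64x + 40. Remainder: −4x.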